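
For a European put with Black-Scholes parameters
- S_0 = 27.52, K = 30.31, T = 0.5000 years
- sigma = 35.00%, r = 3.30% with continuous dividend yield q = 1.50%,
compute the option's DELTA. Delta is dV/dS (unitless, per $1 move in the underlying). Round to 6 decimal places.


Answer: Delta = -0.586566

Derivation:
d1 = -0.2300710425; d2 = -0.4775584159
phi(d1) = 0.3885222359; exp(-qT) = 0.9925280548; exp(-rT) = 0.9836353794
N(-d1) = 0.5909817170
Delta = -exp(-qT) * N(-d1) = -0.9925280548 * 0.5909817170 = -0.586566


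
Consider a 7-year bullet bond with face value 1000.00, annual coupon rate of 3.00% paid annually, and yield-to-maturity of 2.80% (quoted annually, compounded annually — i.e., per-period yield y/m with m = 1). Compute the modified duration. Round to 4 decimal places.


Coupon per period c = face * coupon_rate / m = 30.000000
Periods per year m = 1; per-period yield y/m = 0.028000
Number of cashflows N = 7
Cashflows (t years, CF_t, discount factor 1/(1+y/m)^(m*t), PV):
  t = 1.0000: CF_t = 30.000000, DF = 0.972763, PV = 29.182879
  t = 2.0000: CF_t = 30.000000, DF = 0.946267, PV = 28.388015
  t = 3.0000: CF_t = 30.000000, DF = 0.920493, PV = 27.614801
  t = 4.0000: CF_t = 30.000000, DF = 0.895422, PV = 26.862646
  t = 5.0000: CF_t = 30.000000, DF = 0.871033, PV = 26.130979
  t = 6.0000: CF_t = 30.000000, DF = 0.847308, PV = 25.419240
  t = 7.0000: CF_t = 1030.000000, DF = 0.824230, PV = 848.956469
Price P = sum_t PV_t = 1012.555030
First compute Macaulay numerator sum_t t * PV_t:
  t * PV_t at t = 1.0000: 29.182879
  t * PV_t at t = 2.0000: 56.776030
  t * PV_t at t = 3.0000: 82.844402
  t * PV_t at t = 4.0000: 107.450586
  t * PV_t at t = 5.0000: 130.654895
  t * PV_t at t = 6.0000: 152.515442
  t * PV_t at t = 7.0000: 5942.695285
Macaulay duration D = 6502.119518 / 1012.555030 = 6.421497
Modified duration = D / (1 + y/m) = 6.421497 / (1 + 0.028000) = 6.246593

Answer: Modified duration = 6.2466


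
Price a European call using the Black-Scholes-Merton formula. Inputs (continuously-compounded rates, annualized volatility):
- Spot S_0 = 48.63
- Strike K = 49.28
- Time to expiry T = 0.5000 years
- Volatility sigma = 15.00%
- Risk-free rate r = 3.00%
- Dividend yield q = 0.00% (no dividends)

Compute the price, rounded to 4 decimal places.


Answer: Price = 2.0971

Derivation:
d1 = (ln(S/K) + (r - q + 0.5*sigma^2) * T) / (sigma * sqrt(T)) = 0.06927106
d2 = d1 - sigma * sqrt(T) = -0.03679496
exp(-rT) = 0.98511194; exp(-qT) = 1.00000000
C = S_0 * exp(-qT) * N(d1) - K * exp(-rT) * N(d2)
N(d1) = 0.52761307; N(d2) = 0.48532425
C = 48.6300 * 1.00000000 * 0.52761307 - 49.2800 * 0.98511194 * 0.48532425 = 2.0971


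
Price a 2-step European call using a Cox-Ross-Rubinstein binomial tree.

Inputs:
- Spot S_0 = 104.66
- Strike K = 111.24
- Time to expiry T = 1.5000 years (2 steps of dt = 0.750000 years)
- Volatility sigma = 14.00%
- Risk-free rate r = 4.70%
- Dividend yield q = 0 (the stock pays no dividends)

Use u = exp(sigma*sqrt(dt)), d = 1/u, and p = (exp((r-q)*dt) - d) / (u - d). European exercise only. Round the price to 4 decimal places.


dt = T/N = 0.750000
u = exp(sigma*sqrt(dt)) = 1.128900; d = 1/u = 0.885818
p = (exp((r-q)*dt) - d) / (u - d) = 0.617325
Discount per step: exp(-r*dt) = 0.965364
Stock lattice S(k, i) with i counting down-moves:
  k=0: S(0,0) = 104.6600
  k=1: S(1,0) = 118.1507; S(1,1) = 92.7097
  k=2: S(2,0) = 133.3803; S(2,1) = 104.6600; S(2,2) = 82.1240
Terminal payoffs V(N, i) = max(S_T - K, 0):
  V(2,0) = 22.140256; V(2,1) = 0.000000; V(2,2) = 0.000000
Backward induction: V(k, i) = exp(-r*dt) * [p * V(k+1, i) + (1-p) * V(k+1, i+1)].
  V(1,0) = exp(-r*dt) * [p*22.140256 + (1-p)*0.000000] = 13.194346
  V(1,1) = exp(-r*dt) * [p*0.000000 + (1-p)*0.000000] = 0.000000
  V(0,0) = exp(-r*dt) * [p*13.194346 + (1-p)*0.000000] = 7.863087

Answer: Price = V(0,0) = 7.8631


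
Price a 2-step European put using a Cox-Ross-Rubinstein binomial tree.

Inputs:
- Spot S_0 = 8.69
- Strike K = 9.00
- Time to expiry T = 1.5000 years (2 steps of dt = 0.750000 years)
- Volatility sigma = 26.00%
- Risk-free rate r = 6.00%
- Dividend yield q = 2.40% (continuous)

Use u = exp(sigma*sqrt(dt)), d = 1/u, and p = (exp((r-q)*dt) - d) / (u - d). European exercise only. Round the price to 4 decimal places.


Answer: Price = V(0,0) = 0.9191

Derivation:
dt = T/N = 0.750000
u = exp(sigma*sqrt(dt)) = 1.252531; d = 1/u = 0.798383
p = (exp((r-q)*dt) - d) / (u - d) = 0.504207
Discount per step: exp(-r*dt) = 0.955997
Stock lattice S(k, i) with i counting down-moves:
  k=0: S(0,0) = 8.6900
  k=1: S(1,0) = 10.8845; S(1,1) = 6.9379
  k=2: S(2,0) = 13.6332; S(2,1) = 8.6900; S(2,2) = 5.5391
Terminal payoffs V(N, i) = max(K - S_T, 0):
  V(2,0) = 0.000000; V(2,1) = 0.310000; V(2,2) = 3.460857
Backward induction: V(k, i) = exp(-r*dt) * [p * V(k+1, i) + (1-p) * V(k+1, i+1)].
  V(1,0) = exp(-r*dt) * [p*0.000000 + (1-p)*0.310000] = 0.146933
  V(1,1) = exp(-r*dt) * [p*0.310000 + (1-p)*3.460857] = 1.789793
  V(0,0) = exp(-r*dt) * [p*0.146933 + (1-p)*1.789793] = 0.919146


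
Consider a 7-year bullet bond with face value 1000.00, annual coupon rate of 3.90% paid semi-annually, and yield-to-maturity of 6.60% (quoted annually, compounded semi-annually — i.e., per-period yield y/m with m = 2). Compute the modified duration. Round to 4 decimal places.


Coupon per period c = face * coupon_rate / m = 19.500000
Periods per year m = 2; per-period yield y/m = 0.033000
Number of cashflows N = 14
Cashflows (t years, CF_t, discount factor 1/(1+y/m)^(m*t), PV):
  t = 0.5000: CF_t = 19.500000, DF = 0.968054, PV = 18.877057
  t = 1.0000: CF_t = 19.500000, DF = 0.937129, PV = 18.274015
  t = 1.5000: CF_t = 19.500000, DF = 0.907192, PV = 17.690237
  t = 2.0000: CF_t = 19.500000, DF = 0.878211, PV = 17.125108
  t = 2.5000: CF_t = 19.500000, DF = 0.850156, PV = 16.578033
  t = 3.0000: CF_t = 19.500000, DF = 0.822997, PV = 16.048435
  t = 3.5000: CF_t = 19.500000, DF = 0.796705, PV = 15.535755
  t = 4.0000: CF_t = 19.500000, DF = 0.771254, PV = 15.039453
  t = 4.5000: CF_t = 19.500000, DF = 0.746616, PV = 14.559006
  t = 5.0000: CF_t = 19.500000, DF = 0.722764, PV = 14.093907
  t = 5.5000: CF_t = 19.500000, DF = 0.699675, PV = 13.643666
  t = 6.0000: CF_t = 19.500000, DF = 0.677323, PV = 13.207808
  t = 6.5000: CF_t = 19.500000, DF = 0.655686, PV = 12.785874
  t = 7.0000: CF_t = 1019.500000, DF = 0.634739, PV = 647.116880
Price P = sum_t PV_t = 850.575234
First compute Macaulay numerator sum_t t * PV_t:
  t * PV_t at t = 0.5000: 9.438529
  t * PV_t at t = 1.0000: 18.274015
  t * PV_t at t = 1.5000: 26.535355
  t * PV_t at t = 2.0000: 34.250216
  t * PV_t at t = 2.5000: 41.445083
  t * PV_t at t = 3.0000: 48.145304
  t * PV_t at t = 3.5000: 54.375142
  t * PV_t at t = 4.0000: 60.157812
  t * PV_t at t = 4.5000: 65.515526
  t * PV_t at t = 5.0000: 70.469534
  t * PV_t at t = 5.5000: 75.040162
  t * PV_t at t = 6.0000: 79.246849
  t * PV_t at t = 6.5000: 83.108183
  t * PV_t at t = 7.0000: 4529.818163
Macaulay duration D = 5195.819874 / 850.575234 = 6.108595
Modified duration = D / (1 + y/m) = 6.108595 / (1 + 0.033000) = 5.913451

Answer: Modified duration = 5.9135


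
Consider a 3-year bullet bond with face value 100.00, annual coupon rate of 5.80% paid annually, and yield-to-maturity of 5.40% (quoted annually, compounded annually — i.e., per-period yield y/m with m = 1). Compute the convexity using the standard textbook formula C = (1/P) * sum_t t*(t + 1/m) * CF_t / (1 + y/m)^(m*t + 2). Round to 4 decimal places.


Coupon per period c = face * coupon_rate / m = 5.800000
Periods per year m = 1; per-period yield y/m = 0.054000
Number of cashflows N = 3
Cashflows (t years, CF_t, discount factor 1/(1+y/m)^(m*t), PV):
  t = 1.0000: CF_t = 5.800000, DF = 0.948767, PV = 5.502846
  t = 2.0000: CF_t = 5.800000, DF = 0.900158, PV = 5.220917
  t = 3.0000: CF_t = 105.800000, DF = 0.854040, PV = 90.357423
Price P = sum_t PV_t = 101.081186
Convexity numerator sum_t t*(t + 1/m) * CF_t / (1+y/m)^(m*t + 2):
  t = 1.0000: term = 9.906863
  t = 2.0000: term = 28.197902
  t = 3.0000: term = 976.031557
Convexity = (1/P) * sum = 1014.136322 / 101.081186 = 10.032889

Answer: Convexity = 10.0329


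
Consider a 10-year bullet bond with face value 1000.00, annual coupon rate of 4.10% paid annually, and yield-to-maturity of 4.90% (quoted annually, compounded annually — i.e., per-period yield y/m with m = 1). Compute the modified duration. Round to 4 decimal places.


Coupon per period c = face * coupon_rate / m = 41.000000
Periods per year m = 1; per-period yield y/m = 0.049000
Number of cashflows N = 10
Cashflows (t years, CF_t, discount factor 1/(1+y/m)^(m*t), PV):
  t = 1.0000: CF_t = 41.000000, DF = 0.953289, PV = 39.084843
  t = 2.0000: CF_t = 41.000000, DF = 0.908760, PV = 37.259145
  t = 3.0000: CF_t = 41.000000, DF = 0.866310, PV = 35.518727
  t = 4.0000: CF_t = 41.000000, DF = 0.825844, PV = 33.859606
  t = 5.0000: CF_t = 41.000000, DF = 0.787268, PV = 32.277985
  t = 6.0000: CF_t = 41.000000, DF = 0.750494, PV = 30.770243
  t = 7.0000: CF_t = 41.000000, DF = 0.715437, PV = 29.332930
  t = 8.0000: CF_t = 41.000000, DF = 0.682018, PV = 27.962755
  t = 9.0000: CF_t = 41.000000, DF = 0.650161, PV = 26.656582
  t = 10.0000: CF_t = 1041.000000, DF = 0.619791, PV = 645.202212
Price P = sum_t PV_t = 937.925027
First compute Macaulay numerator sum_t t * PV_t:
  t * PV_t at t = 1.0000: 39.084843
  t * PV_t at t = 2.0000: 74.518289
  t * PV_t at t = 3.0000: 106.556181
  t * PV_t at t = 4.0000: 135.438425
  t * PV_t at t = 5.0000: 161.389925
  t * PV_t at t = 6.0000: 184.621459
  t * PV_t at t = 7.0000: 205.330507
  t * PV_t at t = 8.0000: 223.702037
  t * PV_t at t = 9.0000: 239.909239
  t * PV_t at t = 10.0000: 6452.022119
Macaulay duration D = 7822.573023 / 937.925027 = 8.340297
Modified duration = D / (1 + y/m) = 8.340297 / (1 + 0.049000) = 7.950712

Answer: Modified duration = 7.9507


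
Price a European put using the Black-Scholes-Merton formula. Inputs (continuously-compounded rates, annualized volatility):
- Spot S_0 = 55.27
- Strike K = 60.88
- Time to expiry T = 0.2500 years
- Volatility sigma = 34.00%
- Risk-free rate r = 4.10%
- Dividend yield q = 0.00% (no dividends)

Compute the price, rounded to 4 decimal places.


Answer: Price = 6.9009

Derivation:
d1 = (ln(S/K) + (r - q + 0.5*sigma^2) * T) / (sigma * sqrt(T)) = -0.42337910
d2 = d1 - sigma * sqrt(T) = -0.59337910
exp(-rT) = 0.98980235; exp(-qT) = 1.00000000
P = K * exp(-rT) * N(-d2) - S_0 * exp(-qT) * N(-d1)
N(-d1) = 0.66399066; N(-d2) = 0.72353627
P = 60.8800 * 0.98980235 * 0.72353627 - 55.2700 * 1.00000000 * 0.66399066 = 6.9009


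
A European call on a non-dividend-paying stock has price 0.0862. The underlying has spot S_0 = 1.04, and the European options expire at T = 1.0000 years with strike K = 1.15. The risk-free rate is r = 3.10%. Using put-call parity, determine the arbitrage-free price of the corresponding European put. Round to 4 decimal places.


Answer: Put price = 0.1611

Derivation:
Put-call parity: C - P = S_0 * exp(-qT) - K * exp(-rT).
S_0 * exp(-qT) = 1.0400 * 1.00000000 = 1.04000000
K * exp(-rT) = 1.1500 * 0.96947557 = 1.11489691
P = C - S*exp(-qT) + K*exp(-rT)
P = 0.0862 - 1.04000000 + 1.11489691 = 0.1611


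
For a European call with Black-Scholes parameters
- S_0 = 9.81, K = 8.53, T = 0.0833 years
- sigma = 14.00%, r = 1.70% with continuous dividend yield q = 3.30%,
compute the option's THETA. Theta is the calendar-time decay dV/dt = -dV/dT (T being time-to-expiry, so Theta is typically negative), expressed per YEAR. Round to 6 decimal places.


Answer: Theta = 0.175507

Derivation:
d1 = 3.4473828642; d2 = 3.4069764291
phi(d1) = 0.0010476949; exp(-qT) = 0.9972548748; exp(-rT) = 0.9985849022
Theta = -S*exp(-qT)*phi(d1)*sigma/(2*sqrt(T)) - r*K*exp(-rT)*N(d2) + q*S*exp(-qT)*N(d1)
N(d1) = 0.9997169771; N(d2) = 0.9996715660; sqrt(T) = 0.2886173938
Term 1 = -9.8100 * 0.9972548748 * 0.0010476949 * 0.1400 / (2 * 0.2886173938) = -0.0024859108
Term 2 = -0.0170 * 8.5300 * 0.9985849022 * 0.9996715660 = -0.1447572378
Term 3 = 0.0330 * 9.8100 * 0.9972548748 * 0.9997169771 = 0.3227499491
Theta = -0.0024859108 + (-0.1447572378) + (0.3227499491) = 0.175507


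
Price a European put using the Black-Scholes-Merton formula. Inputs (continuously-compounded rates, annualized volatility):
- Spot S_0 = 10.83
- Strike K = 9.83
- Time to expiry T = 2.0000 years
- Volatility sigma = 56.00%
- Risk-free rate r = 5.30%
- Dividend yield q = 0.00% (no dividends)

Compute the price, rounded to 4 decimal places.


d1 = (ln(S/K) + (r - q + 0.5*sigma^2) * T) / (sigma * sqrt(T)) = 0.65215591
d2 = d1 - sigma * sqrt(T) = -0.13980369
exp(-rT) = 0.89942465; exp(-qT) = 1.00000000
P = K * exp(-rT) * N(-d2) - S_0 * exp(-qT) * N(-d1)
N(-d1) = 0.25715030; N(-d2) = 0.55559245
P = 9.8300 * 0.89942465 * 0.55559245 - 10.8300 * 1.00000000 * 0.25715030 = 2.1272

Answer: Price = 2.1272


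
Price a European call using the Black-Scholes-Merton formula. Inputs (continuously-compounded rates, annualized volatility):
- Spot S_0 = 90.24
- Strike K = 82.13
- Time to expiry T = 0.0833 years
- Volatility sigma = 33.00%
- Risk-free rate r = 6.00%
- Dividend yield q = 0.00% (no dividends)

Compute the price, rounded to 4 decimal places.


d1 = (ln(S/K) + (r - q + 0.5*sigma^2) * T) / (sigma * sqrt(T)) = 1.08881817
d2 = d1 - sigma * sqrt(T) = 0.99357443
exp(-rT) = 0.99501447; exp(-qT) = 1.00000000
C = S_0 * exp(-qT) * N(d1) - K * exp(-rT) * N(d2)
N(d1) = 0.86188296; N(d2) = 0.83978495
C = 90.2400 * 1.00000000 * 0.86188296 - 82.1300 * 0.99501447 * 0.83978495 = 9.1486

Answer: Price = 9.1486


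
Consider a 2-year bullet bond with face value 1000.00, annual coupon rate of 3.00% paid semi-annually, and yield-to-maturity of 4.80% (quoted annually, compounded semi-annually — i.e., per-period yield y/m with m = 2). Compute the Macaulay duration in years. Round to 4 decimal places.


Coupon per period c = face * coupon_rate / m = 15.000000
Periods per year m = 2; per-period yield y/m = 0.024000
Number of cashflows N = 4
Cashflows (t years, CF_t, discount factor 1/(1+y/m)^(m*t), PV):
  t = 0.5000: CF_t = 15.000000, DF = 0.976562, PV = 14.648438
  t = 1.0000: CF_t = 15.000000, DF = 0.953674, PV = 14.305115
  t = 1.5000: CF_t = 15.000000, DF = 0.931323, PV = 13.969839
  t = 2.0000: CF_t = 1015.000000, DF = 0.909495, PV = 923.137122
Price P = sum_t PV_t = 966.060513
Macaulay numerator sum_t t * PV_t:
  t * PV_t at t = 0.5000: 7.324219
  t * PV_t at t = 1.0000: 14.305115
  t * PV_t at t = 1.5000: 20.954758
  t * PV_t at t = 2.0000: 1846.274245
Macaulay duration D = (sum_t t * PV_t) / P = 1888.858336 / 966.060513 = 1.955217

Answer: Macaulay duration = 1.9552 years


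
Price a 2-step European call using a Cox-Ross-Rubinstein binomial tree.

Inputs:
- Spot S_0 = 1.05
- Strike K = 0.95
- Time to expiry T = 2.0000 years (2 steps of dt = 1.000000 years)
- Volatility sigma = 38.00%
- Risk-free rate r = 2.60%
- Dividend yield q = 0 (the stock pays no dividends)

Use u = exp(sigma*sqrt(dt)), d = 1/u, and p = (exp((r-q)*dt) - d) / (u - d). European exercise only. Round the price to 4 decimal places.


Answer: Price = V(0,0) = 0.2848

Derivation:
dt = T/N = 1.000000
u = exp(sigma*sqrt(dt)) = 1.462285; d = 1/u = 0.683861
p = (exp((r-q)*dt) - d) / (u - d) = 0.439966
Discount per step: exp(-r*dt) = 0.974335
Stock lattice S(k, i) with i counting down-moves:
  k=0: S(0,0) = 1.0500
  k=1: S(1,0) = 1.5354; S(1,1) = 0.7181
  k=2: S(2,0) = 2.2452; S(2,1) = 1.0500; S(2,2) = 0.4910
Terminal payoffs V(N, i) = max(S_T - K, 0):
  V(2,0) = 1.295190; V(2,1) = 0.100000; V(2,2) = 0.000000
Backward induction: V(k, i) = exp(-r*dt) * [p * V(k+1, i) + (1-p) * V(k+1, i+1)].
  V(1,0) = exp(-r*dt) * [p*1.295190 + (1-p)*0.100000] = 0.609780
  V(1,1) = exp(-r*dt) * [p*0.100000 + (1-p)*0.000000] = 0.042867
  V(0,0) = exp(-r*dt) * [p*0.609780 + (1-p)*0.042867] = 0.284788


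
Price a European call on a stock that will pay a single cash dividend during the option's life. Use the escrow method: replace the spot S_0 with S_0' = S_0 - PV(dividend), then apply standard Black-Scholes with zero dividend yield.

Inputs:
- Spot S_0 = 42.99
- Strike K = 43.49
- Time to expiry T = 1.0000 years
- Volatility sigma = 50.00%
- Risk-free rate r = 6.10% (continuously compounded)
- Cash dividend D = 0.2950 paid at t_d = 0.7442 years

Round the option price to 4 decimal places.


Answer: Price = 9.1798

Derivation:
PV(D) = D * exp(-r * t_d) = 0.2950 * 0.95561879 = 0.28190754
S_0' = S_0 - PV(D) = 42.9900 - 0.28190754 = 42.70809246
d1 = (ln(S_0'/K) + (r + sigma^2/2)*T) / (sigma*sqrt(T)) = 0.33571479
d2 = d1 - sigma*sqrt(T) = -0.16428521
exp(-rT) = 0.94082324
N(d1) = 0.63145702; N(d2) = 0.43475331
C = S_0' * N(d1) - K * exp(-rT) * N(d2) = 42.70809246 * 0.63145702 - 43.4900 * 0.94082324 * 0.43475331 = 9.1798


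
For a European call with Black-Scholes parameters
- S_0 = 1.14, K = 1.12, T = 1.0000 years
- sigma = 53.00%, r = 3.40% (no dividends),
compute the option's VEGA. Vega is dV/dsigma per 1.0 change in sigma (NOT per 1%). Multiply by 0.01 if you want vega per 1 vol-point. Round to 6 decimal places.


Answer: Vega = 0.425866

Derivation:
d1 = 0.3625463719; d2 = -0.1674536281
phi(d1) = 0.3735667898; exp(-qT) = 1.0000000000; exp(-rT) = 0.9665715046
Vega = S * exp(-qT) * phi(d1) * sqrt(T) = 1.1400 * 1.0000000000 * 0.3735667898 * 1.0000000000 = 0.425866


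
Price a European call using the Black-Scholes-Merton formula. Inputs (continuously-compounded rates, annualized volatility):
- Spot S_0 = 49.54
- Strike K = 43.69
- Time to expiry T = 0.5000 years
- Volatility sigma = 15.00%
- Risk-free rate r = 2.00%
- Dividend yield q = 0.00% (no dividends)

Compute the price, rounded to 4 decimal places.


Answer: Price = 6.5182

Derivation:
d1 = (ln(S/K) + (r - q + 0.5*sigma^2) * T) / (sigma * sqrt(T)) = 1.33205889
d2 = d1 - sigma * sqrt(T) = 1.22599287
exp(-rT) = 0.99004983; exp(-qT) = 1.00000000
C = S_0 * exp(-qT) * N(d1) - K * exp(-rT) * N(d2)
N(d1) = 0.90857958; N(d2) = 0.88989932
C = 49.5400 * 1.00000000 * 0.90857958 - 43.6900 * 0.99004983 * 0.88989932 = 6.5182


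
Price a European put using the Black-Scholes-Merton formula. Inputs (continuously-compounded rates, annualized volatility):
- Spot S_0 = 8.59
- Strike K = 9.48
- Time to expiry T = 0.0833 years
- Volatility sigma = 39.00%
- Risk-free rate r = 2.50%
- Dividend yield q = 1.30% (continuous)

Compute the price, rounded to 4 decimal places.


Answer: Price = 0.9876

Derivation:
d1 = (ln(S/K) + (r - q + 0.5*sigma^2) * T) / (sigma * sqrt(T)) = -0.81068213
d2 = d1 - sigma * sqrt(T) = -0.92324291
exp(-rT) = 0.99791967; exp(-qT) = 0.99891769
P = K * exp(-rT) * N(-d2) - S_0 * exp(-qT) * N(-d1)
N(-d1) = 0.79122588; N(-d2) = 0.82205968
P = 9.4800 * 0.99791967 * 0.82205968 - 8.5900 * 0.99891769 * 0.79122588 = 0.9876


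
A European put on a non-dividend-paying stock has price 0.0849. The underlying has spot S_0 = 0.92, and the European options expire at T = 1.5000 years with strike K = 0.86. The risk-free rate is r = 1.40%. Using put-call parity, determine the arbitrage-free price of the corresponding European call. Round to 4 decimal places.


Answer: Call price = 0.1628

Derivation:
Put-call parity: C - P = S_0 * exp(-qT) - K * exp(-rT).
S_0 * exp(-qT) = 0.9200 * 1.00000000 = 0.92000000
K * exp(-rT) = 0.8600 * 0.97921896 = 0.84212831
C = P + S*exp(-qT) - K*exp(-rT)
C = 0.0849 + 0.92000000 - 0.84212831 = 0.1628


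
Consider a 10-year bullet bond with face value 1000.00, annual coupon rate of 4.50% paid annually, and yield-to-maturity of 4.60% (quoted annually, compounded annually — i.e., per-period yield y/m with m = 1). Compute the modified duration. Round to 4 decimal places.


Answer: Modified duration = 7.8975

Derivation:
Coupon per period c = face * coupon_rate / m = 45.000000
Periods per year m = 1; per-period yield y/m = 0.046000
Number of cashflows N = 10
Cashflows (t years, CF_t, discount factor 1/(1+y/m)^(m*t), PV):
  t = 1.0000: CF_t = 45.000000, DF = 0.956023, PV = 43.021033
  t = 2.0000: CF_t = 45.000000, DF = 0.913980, PV = 41.129094
  t = 3.0000: CF_t = 45.000000, DF = 0.873786, PV = 39.320358
  t = 4.0000: CF_t = 45.000000, DF = 0.835359, PV = 37.591164
  t = 5.0000: CF_t = 45.000000, DF = 0.798623, PV = 35.938015
  t = 6.0000: CF_t = 45.000000, DF = 0.763501, PV = 34.357567
  t = 7.0000: CF_t = 45.000000, DF = 0.729925, PV = 32.846623
  t = 8.0000: CF_t = 45.000000, DF = 0.697825, PV = 31.402125
  t = 9.0000: CF_t = 45.000000, DF = 0.667137, PV = 30.021152
  t = 10.0000: CF_t = 1045.000000, DF = 0.637798, PV = 666.498913
Price P = sum_t PV_t = 992.126044
First compute Macaulay numerator sum_t t * PV_t:
  t * PV_t at t = 1.0000: 43.021033
  t * PV_t at t = 2.0000: 82.258188
  t * PV_t at t = 3.0000: 117.961073
  t * PV_t at t = 4.0000: 150.364657
  t * PV_t at t = 5.0000: 179.690077
  t * PV_t at t = 6.0000: 206.145404
  t * PV_t at t = 7.0000: 229.926359
  t * PV_t at t = 8.0000: 251.217000
  t * PV_t at t = 9.0000: 270.190368
  t * PV_t at t = 10.0000: 6664.989125
Macaulay duration D = 8195.763284 / 992.126044 = 8.260809
Modified duration = D / (1 + y/m) = 8.260809 / (1 + 0.046000) = 7.897522


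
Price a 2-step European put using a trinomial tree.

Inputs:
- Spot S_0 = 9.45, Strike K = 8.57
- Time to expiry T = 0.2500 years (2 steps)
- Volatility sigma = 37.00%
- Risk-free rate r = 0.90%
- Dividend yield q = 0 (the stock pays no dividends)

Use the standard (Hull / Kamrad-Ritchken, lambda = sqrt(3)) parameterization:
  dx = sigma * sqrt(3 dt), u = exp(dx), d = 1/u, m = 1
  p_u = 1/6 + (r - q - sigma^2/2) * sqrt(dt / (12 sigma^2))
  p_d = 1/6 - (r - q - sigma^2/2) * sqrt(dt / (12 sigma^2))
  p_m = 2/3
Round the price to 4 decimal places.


Answer: Price = V(0,0) = 0.3380

Derivation:
dt = T/N = 0.125000; dx = sigma*sqrt(3*dt) = 0.226578
u = exp(dx) = 1.254300; d = 1/u = 0.797257
p_u = 0.150268, p_m = 0.666667, p_d = 0.183066
Discount per step: exp(-r*dt) = 0.998876
Stock lattice S(k, j) with j the centered position index:
  k=0: S(0,+0) = 9.4500
  k=1: S(1,-1) = 7.5341; S(1,+0) = 9.4500; S(1,+1) = 11.8531
  k=2: S(2,-2) = 6.0066; S(2,-1) = 7.5341; S(2,+0) = 9.4500; S(2,+1) = 11.8531; S(2,+2) = 14.8674
Terminal payoffs V(N, j) = max(K - S_T, 0):
  V(2,-2) = 2.563398; V(2,-1) = 1.035918; V(2,+0) = 0.000000; V(2,+1) = 0.000000; V(2,+2) = 0.000000
Backward induction: V(k, j) = exp(-r*dt) * [p_u * V(k+1, j+1) + p_m * V(k+1, j) + p_d * V(k+1, j-1)]
  V(1,-1) = exp(-r*dt) * [p_u*0.000000 + p_m*1.035918 + p_d*2.563398] = 1.158578
  V(1,+0) = exp(-r*dt) * [p_u*0.000000 + p_m*0.000000 + p_d*1.035918] = 0.189428
  V(1,+1) = exp(-r*dt) * [p_u*0.000000 + p_m*0.000000 + p_d*0.000000] = 0.000000
  V(0,+0) = exp(-r*dt) * [p_u*0.000000 + p_m*0.189428 + p_d*1.158578] = 0.338000


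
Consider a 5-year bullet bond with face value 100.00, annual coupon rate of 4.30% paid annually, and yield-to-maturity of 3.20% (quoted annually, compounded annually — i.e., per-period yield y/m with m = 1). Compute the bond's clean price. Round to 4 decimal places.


Coupon per period c = face * coupon_rate / m = 4.300000
Periods per year m = 1; per-period yield y/m = 0.032000
Number of cashflows N = 5
Cashflows (t years, CF_t, discount factor 1/(1+y/m)^(m*t), PV):
  t = 1.0000: CF_t = 4.300000, DF = 0.968992, PV = 4.166667
  t = 2.0000: CF_t = 4.300000, DF = 0.938946, PV = 4.037468
  t = 3.0000: CF_t = 4.300000, DF = 0.909831, PV = 3.912275
  t = 4.0000: CF_t = 4.300000, DF = 0.881620, PV = 3.790964
  t = 5.0000: CF_t = 104.300000, DF = 0.854283, PV = 89.101665
Price P = sum_t PV_t = 105.009039

Answer: Price = 105.0090


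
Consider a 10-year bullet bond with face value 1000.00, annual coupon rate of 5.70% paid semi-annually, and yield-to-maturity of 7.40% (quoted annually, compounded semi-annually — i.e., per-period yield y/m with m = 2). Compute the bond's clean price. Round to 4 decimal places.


Answer: Price = 881.3519

Derivation:
Coupon per period c = face * coupon_rate / m = 28.500000
Periods per year m = 2; per-period yield y/m = 0.037000
Number of cashflows N = 20
Cashflows (t years, CF_t, discount factor 1/(1+y/m)^(m*t), PV):
  t = 0.5000: CF_t = 28.500000, DF = 0.964320, PV = 27.483124
  t = 1.0000: CF_t = 28.500000, DF = 0.929913, PV = 26.502531
  t = 1.5000: CF_t = 28.500000, DF = 0.896734, PV = 25.556925
  t = 2.0000: CF_t = 28.500000, DF = 0.864739, PV = 24.645057
  t = 2.5000: CF_t = 28.500000, DF = 0.833885, PV = 23.765726
  t = 3.0000: CF_t = 28.500000, DF = 0.804132, PV = 22.917768
  t = 3.5000: CF_t = 28.500000, DF = 0.775441, PV = 22.100066
  t = 4.0000: CF_t = 28.500000, DF = 0.747773, PV = 21.311539
  t = 4.5000: CF_t = 28.500000, DF = 0.721093, PV = 20.551146
  t = 5.0000: CF_t = 28.500000, DF = 0.695364, PV = 19.817885
  t = 5.5000: CF_t = 28.500000, DF = 0.670554, PV = 19.110786
  t = 6.0000: CF_t = 28.500000, DF = 0.646629, PV = 18.428916
  t = 6.5000: CF_t = 28.500000, DF = 0.623557, PV = 17.771375
  t = 7.0000: CF_t = 28.500000, DF = 0.601309, PV = 17.137295
  t = 7.5000: CF_t = 28.500000, DF = 0.579854, PV = 16.525839
  t = 8.0000: CF_t = 28.500000, DF = 0.559165, PV = 15.936199
  t = 8.5000: CF_t = 28.500000, DF = 0.539214, PV = 15.367598
  t = 9.0000: CF_t = 28.500000, DF = 0.519975, PV = 14.819285
  t = 9.5000: CF_t = 28.500000, DF = 0.501422, PV = 14.290535
  t = 10.0000: CF_t = 1028.500000, DF = 0.483532, PV = 497.312263
Price P = sum_t PV_t = 881.351857


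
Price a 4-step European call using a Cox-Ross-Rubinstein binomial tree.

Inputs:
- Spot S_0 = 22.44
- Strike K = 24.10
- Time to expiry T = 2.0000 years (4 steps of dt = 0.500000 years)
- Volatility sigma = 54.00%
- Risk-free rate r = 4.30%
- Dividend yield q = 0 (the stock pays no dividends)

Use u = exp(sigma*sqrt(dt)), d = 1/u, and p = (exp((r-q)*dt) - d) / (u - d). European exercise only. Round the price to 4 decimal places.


Answer: Price = V(0,0) = 6.6420

Derivation:
dt = T/N = 0.500000
u = exp(sigma*sqrt(dt)) = 1.464974; d = 1/u = 0.682606
p = (exp((r-q)*dt) - d) / (u - d) = 0.433462
Discount per step: exp(-r*dt) = 0.978729
Stock lattice S(k, i) with i counting down-moves:
  k=0: S(0,0) = 22.4400
  k=1: S(1,0) = 32.8740; S(1,1) = 15.3177
  k=2: S(2,0) = 48.1596; S(2,1) = 22.4400; S(2,2) = 10.4559
  k=3: S(3,0) = 70.5526; S(3,1) = 32.8740; S(3,2) = 15.3177; S(3,3) = 7.1373
  k=4: S(4,0) = 103.3577; S(4,1) = 48.1596; S(4,2) = 22.4400; S(4,3) = 10.4559; S(4,4) = 4.8720
Terminal payoffs V(N, i) = max(S_T - K, 0):
  V(4,0) = 79.257694; V(4,1) = 24.059596; V(4,2) = 0.000000; V(4,3) = 0.000000; V(4,4) = 0.000000
Backward induction: V(k, i) = exp(-r*dt) * [p * V(k+1, i) + (1-p) * V(k+1, i+1)].
  V(3,0) = exp(-r*dt) * [p*79.257694 + (1-p)*24.059596] = 46.965187
  V(3,1) = exp(-r*dt) * [p*24.059596 + (1-p)*0.000000] = 10.207091
  V(3,2) = exp(-r*dt) * [p*0.000000 + (1-p)*0.000000] = 0.000000
  V(3,3) = exp(-r*dt) * [p*0.000000 + (1-p)*0.000000] = 0.000000
  V(2,0) = exp(-r*dt) * [p*46.965187 + (1-p)*10.207091] = 25.584309
  V(2,1) = exp(-r*dt) * [p*10.207091 + (1-p)*0.000000] = 4.330277
  V(2,2) = exp(-r*dt) * [p*0.000000 + (1-p)*0.000000] = 0.000000
  V(1,0) = exp(-r*dt) * [p*25.584309 + (1-p)*4.330277] = 13.255022
  V(1,1) = exp(-r*dt) * [p*4.330277 + (1-p)*0.000000] = 1.837085
  V(0,0) = exp(-r*dt) * [p*13.255022 + (1-p)*1.837085] = 6.641978


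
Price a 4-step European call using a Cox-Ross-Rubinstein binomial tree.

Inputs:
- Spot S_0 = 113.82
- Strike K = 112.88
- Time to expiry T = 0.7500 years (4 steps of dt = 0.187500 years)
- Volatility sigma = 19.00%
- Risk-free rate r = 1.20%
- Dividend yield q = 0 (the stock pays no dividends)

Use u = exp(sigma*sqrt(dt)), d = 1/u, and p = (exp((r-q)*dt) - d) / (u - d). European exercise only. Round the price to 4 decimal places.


Answer: Price = V(0,0) = 8.1349

Derivation:
dt = T/N = 0.187500
u = exp(sigma*sqrt(dt)) = 1.085752; d = 1/u = 0.921021
p = (exp((r-q)*dt) - d) / (u - d) = 0.493118
Discount per step: exp(-r*dt) = 0.997753
Stock lattice S(k, i) with i counting down-moves:
  k=0: S(0,0) = 113.8200
  k=1: S(1,0) = 123.5802; S(1,1) = 104.8306
  k=2: S(2,0) = 134.1774; S(2,1) = 113.8200; S(2,2) = 96.5512
  k=3: S(3,0) = 145.6834; S(3,1) = 123.5802; S(3,2) = 104.8306; S(3,3) = 88.9257
  k=4: S(4,0) = 158.1759; S(4,1) = 134.1774; S(4,2) = 113.8200; S(4,3) = 96.5512; S(4,4) = 81.9024
Terminal payoffs V(N, i) = max(S_T - K, 0):
  V(4,0) = 45.295932; V(4,1) = 21.297437; V(4,2) = 0.940000; V(4,3) = 0.000000; V(4,4) = 0.000000
Backward induction: V(k, i) = exp(-r*dt) * [p * V(k+1, i) + (1-p) * V(k+1, i+1)].
  V(3,0) = exp(-r*dt) * [p*45.295932 + (1-p)*21.297437] = 33.057054
  V(3,1) = exp(-r*dt) * [p*21.297437 + (1-p)*0.940000] = 10.953935
  V(3,2) = exp(-r*dt) * [p*0.940000 + (1-p)*0.000000] = 0.462489
  V(3,3) = exp(-r*dt) * [p*0.000000 + (1-p)*0.000000] = 0.000000
  V(2,0) = exp(-r*dt) * [p*33.057054 + (1-p)*10.953935] = 21.804256
  V(2,1) = exp(-r*dt) * [p*10.953935 + (1-p)*0.462489] = 5.623338
  V(2,2) = exp(-r*dt) * [p*0.462489 + (1-p)*0.000000] = 0.227549
  V(1,0) = exp(-r*dt) * [p*21.804256 + (1-p)*5.623338] = 13.571861
  V(1,1) = exp(-r*dt) * [p*5.623338 + (1-p)*0.227549] = 2.881816
  V(0,0) = exp(-r*dt) * [p*13.571861 + (1-p)*2.881816] = 8.134941


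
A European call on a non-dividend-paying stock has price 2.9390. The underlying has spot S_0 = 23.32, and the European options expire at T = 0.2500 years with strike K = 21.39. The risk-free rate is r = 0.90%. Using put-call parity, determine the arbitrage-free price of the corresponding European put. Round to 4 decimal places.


Answer: Put price = 0.9609

Derivation:
Put-call parity: C - P = S_0 * exp(-qT) - K * exp(-rT).
S_0 * exp(-qT) = 23.3200 * 1.00000000 = 23.32000000
K * exp(-rT) = 21.3900 * 0.99775253 = 21.34192660
P = C - S*exp(-qT) + K*exp(-rT)
P = 2.9390 - 23.32000000 + 21.34192660 = 0.9609


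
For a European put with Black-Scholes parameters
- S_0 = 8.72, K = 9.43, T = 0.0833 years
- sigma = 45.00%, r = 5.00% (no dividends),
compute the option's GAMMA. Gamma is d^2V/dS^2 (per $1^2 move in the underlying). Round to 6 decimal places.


d1 = -0.5056885778; d2 = -0.6355664050
phi(d1) = 0.3510596938; exp(-qT) = 1.0000000000; exp(-rT) = 0.9958436616
Gamma = exp(-qT) * phi(d1) / (S * sigma * sqrt(T)) = 1.0000000000 * 0.3510596938 / (8.7200 * 0.4500 * 0.2886173938) = 0.309977

Answer: Gamma = 0.309977


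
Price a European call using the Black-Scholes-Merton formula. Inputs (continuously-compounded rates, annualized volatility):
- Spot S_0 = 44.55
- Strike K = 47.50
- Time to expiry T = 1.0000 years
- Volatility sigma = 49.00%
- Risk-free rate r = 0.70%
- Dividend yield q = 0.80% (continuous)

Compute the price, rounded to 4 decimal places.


d1 = (ln(S/K) + (r - q + 0.5*sigma^2) * T) / (sigma * sqrt(T)) = 0.11210703
d2 = d1 - sigma * sqrt(T) = -0.37789297
exp(-rT) = 0.99302444; exp(-qT) = 0.99203191
C = S_0 * exp(-qT) * N(d1) - K * exp(-rT) * N(d2)
N(d1) = 0.54463073; N(d2) = 0.35275505
C = 44.5500 * 0.99203191 * 0.54463073 - 47.5000 * 0.99302444 * 0.35275505 = 7.4310

Answer: Price = 7.4310


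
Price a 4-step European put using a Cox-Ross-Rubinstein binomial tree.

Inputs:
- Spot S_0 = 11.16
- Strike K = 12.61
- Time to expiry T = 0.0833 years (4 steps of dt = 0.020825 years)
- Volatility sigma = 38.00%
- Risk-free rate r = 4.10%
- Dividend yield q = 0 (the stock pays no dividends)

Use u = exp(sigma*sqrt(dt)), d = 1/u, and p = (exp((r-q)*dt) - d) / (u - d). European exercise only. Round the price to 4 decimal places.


Answer: Price = V(0,0) = 1.4834

Derivation:
dt = T/N = 0.020825
u = exp(sigma*sqrt(dt)) = 1.056369; d = 1/u = 0.946639
p = (exp((r-q)*dt) - d) / (u - d) = 0.494079
Discount per step: exp(-r*dt) = 0.999147
Stock lattice S(k, i) with i counting down-moves:
  k=0: S(0,0) = 11.1600
  k=1: S(1,0) = 11.7891; S(1,1) = 10.5645
  k=2: S(2,0) = 12.4536; S(2,1) = 11.1600; S(2,2) = 10.0008
  k=3: S(3,0) = 13.1556; S(3,1) = 11.7891; S(3,2) = 10.5645; S(3,3) = 9.4671
  k=4: S(4,0) = 13.8972; S(4,1) = 12.4536; S(4,2) = 11.1600; S(4,3) = 10.0008; S(4,4) = 8.9619
Terminal payoffs V(N, i) = max(K - S_T, 0):
  V(4,0) = 0.000000; V(4,1) = 0.156390; V(4,2) = 1.450000; V(4,3) = 2.609237; V(4,4) = 3.648060
Backward induction: V(k, i) = exp(-r*dt) * [p * V(k+1, i) + (1-p) * V(k+1, i+1)].
  V(3,0) = exp(-r*dt) * [p*0.000000 + (1-p)*0.156390] = 0.079053
  V(3,1) = exp(-r*dt) * [p*0.156390 + (1-p)*1.450000] = 0.810163
  V(3,2) = exp(-r*dt) * [p*1.450000 + (1-p)*2.609237] = 2.034745
  V(3,3) = exp(-r*dt) * [p*2.609237 + (1-p)*3.648060] = 3.132124
  V(2,0) = exp(-r*dt) * [p*0.079053 + (1-p)*0.810163] = 0.448554
  V(2,1) = exp(-r*dt) * [p*0.810163 + (1-p)*2.034745] = 1.428485
  V(2,2) = exp(-r*dt) * [p*2.034745 + (1-p)*3.132124] = 2.587722
  V(1,0) = exp(-r*dt) * [p*0.448554 + (1-p)*1.428485] = 0.943516
  V(1,1) = exp(-r*dt) * [p*1.428485 + (1-p)*2.587722] = 2.013248
  V(0,0) = exp(-r*dt) * [p*0.943516 + (1-p)*2.013248] = 1.483449


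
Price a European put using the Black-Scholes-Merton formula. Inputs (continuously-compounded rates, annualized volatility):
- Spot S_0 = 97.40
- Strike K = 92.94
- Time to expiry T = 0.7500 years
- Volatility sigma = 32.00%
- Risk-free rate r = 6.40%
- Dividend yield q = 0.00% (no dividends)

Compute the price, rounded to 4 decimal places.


Answer: Price = 6.4307

Derivation:
d1 = (ln(S/K) + (r - q + 0.5*sigma^2) * T) / (sigma * sqrt(T)) = 0.48090422
d2 = d1 - sigma * sqrt(T) = 0.20377609
exp(-rT) = 0.95313379; exp(-qT) = 1.00000000
P = K * exp(-rT) * N(-d2) - S_0 * exp(-qT) * N(-d1)
N(-d1) = 0.31529229; N(-d2) = 0.41926424
P = 92.9400 * 0.95313379 * 0.41926424 - 97.4000 * 1.00000000 * 0.31529229 = 6.4307


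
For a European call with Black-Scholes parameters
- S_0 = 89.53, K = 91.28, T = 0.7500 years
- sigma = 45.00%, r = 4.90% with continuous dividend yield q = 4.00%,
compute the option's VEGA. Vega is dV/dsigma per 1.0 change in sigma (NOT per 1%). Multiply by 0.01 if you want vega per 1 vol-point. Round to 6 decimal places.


d1 = 0.1625037244; d2 = -0.2272077073
phi(d1) = 0.3937093771; exp(-qT) = 0.9704455335; exp(-rT) = 0.9639170845
Vega = S * exp(-qT) * phi(d1) * sqrt(T) = 89.5300 * 0.9704455335 * 0.3937093771 * 0.8660254038 = 29.624167

Answer: Vega = 29.624167


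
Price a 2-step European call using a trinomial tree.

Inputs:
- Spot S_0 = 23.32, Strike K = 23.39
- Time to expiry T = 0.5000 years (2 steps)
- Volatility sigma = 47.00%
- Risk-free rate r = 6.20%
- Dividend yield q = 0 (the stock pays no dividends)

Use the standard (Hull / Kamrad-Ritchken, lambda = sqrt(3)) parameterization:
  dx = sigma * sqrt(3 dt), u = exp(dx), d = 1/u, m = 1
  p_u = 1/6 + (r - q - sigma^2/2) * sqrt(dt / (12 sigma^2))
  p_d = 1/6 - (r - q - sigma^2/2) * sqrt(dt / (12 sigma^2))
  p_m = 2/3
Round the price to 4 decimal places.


Answer: Price = V(0,0) = 2.9380

Derivation:
dt = T/N = 0.250000; dx = sigma*sqrt(3*dt) = 0.407032
u = exp(dx) = 1.502352; d = 1/u = 0.665623
p_u = 0.151788, p_m = 0.666667, p_d = 0.181546
Discount per step: exp(-r*dt) = 0.984620
Stock lattice S(k, j) with j the centered position index:
  k=0: S(0,+0) = 23.3200
  k=1: S(1,-1) = 15.5223; S(1,+0) = 23.3200; S(1,+1) = 35.0349
  k=2: S(2,-2) = 10.3320; S(2,-1) = 15.5223; S(2,+0) = 23.3200; S(2,+1) = 35.0349; S(2,+2) = 52.6347
Terminal payoffs V(N, j) = max(S_T - K, 0):
  V(2,-2) = 0.000000; V(2,-1) = 0.000000; V(2,+0) = 0.000000; V(2,+1) = 11.644851; V(2,+2) = 29.244681
Backward induction: V(k, j) = exp(-r*dt) * [p_u * V(k+1, j+1) + p_m * V(k+1, j) + p_d * V(k+1, j-1)]
  V(1,-1) = exp(-r*dt) * [p_u*0.000000 + p_m*0.000000 + p_d*0.000000] = 0.000000
  V(1,+0) = exp(-r*dt) * [p_u*11.644851 + p_m*0.000000 + p_d*0.000000] = 1.740358
  V(1,+1) = exp(-r*dt) * [p_u*29.244681 + p_m*11.644851 + p_d*0.000000] = 12.014538
  V(0,+0) = exp(-r*dt) * [p_u*12.014538 + p_m*1.740358 + p_d*0.000000] = 2.938003


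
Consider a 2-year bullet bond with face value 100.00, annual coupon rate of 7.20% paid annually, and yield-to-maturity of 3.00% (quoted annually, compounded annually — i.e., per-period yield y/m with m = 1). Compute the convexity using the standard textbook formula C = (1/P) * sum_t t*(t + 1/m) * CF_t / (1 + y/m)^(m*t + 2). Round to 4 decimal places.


Answer: Convexity = 5.4116

Derivation:
Coupon per period c = face * coupon_rate / m = 7.200000
Periods per year m = 1; per-period yield y/m = 0.030000
Number of cashflows N = 2
Cashflows (t years, CF_t, discount factor 1/(1+y/m)^(m*t), PV):
  t = 1.0000: CF_t = 7.200000, DF = 0.970874, PV = 6.990291
  t = 2.0000: CF_t = 107.200000, DF = 0.942596, PV = 101.046281
Price P = sum_t PV_t = 108.036573
Convexity numerator sum_t t*(t + 1/m) * CF_t / (1+y/m)^(m*t + 2):
  t = 1.0000: term = 13.178040
  t = 2.0000: term = 571.474869
Convexity = (1/P) * sum = 584.652909 / 108.036573 = 5.411620


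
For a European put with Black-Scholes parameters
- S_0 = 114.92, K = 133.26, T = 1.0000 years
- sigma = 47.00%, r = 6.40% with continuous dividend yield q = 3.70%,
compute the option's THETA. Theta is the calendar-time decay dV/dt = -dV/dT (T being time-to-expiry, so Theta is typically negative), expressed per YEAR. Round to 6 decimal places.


d1 = -0.0225869639; d2 = -0.4925869639
phi(d1) = 0.3988405290; exp(-qT) = 0.9636761353; exp(-rT) = 0.9380049995
Theta = -S*exp(-qT)*phi(d1)*sigma/(2*sqrt(T)) + r*K*exp(-rT)*N(-d2) - q*S*exp(-qT)*N(-d1)
N(-d1) = 0.5090101288; N(-d2) = 0.6888477695; sqrt(T) = 1.0000000000
Term 1 = -114.9200 * 0.9636761353 * 0.3988405290 * 0.4700 / (2 * 1.0000000000) = -10.3799166781
Term 2 = 0.0640 * 133.2600 * 0.9380049995 * 0.6888477695 = 5.5107180649
Term 3 = -0.0370 * 114.9200 * 0.9636761353 * 0.5090101288 = -2.0857145461
Theta = -10.3799166781 + (5.5107180649) + (-2.0857145461) = -6.954913

Answer: Theta = -6.954913


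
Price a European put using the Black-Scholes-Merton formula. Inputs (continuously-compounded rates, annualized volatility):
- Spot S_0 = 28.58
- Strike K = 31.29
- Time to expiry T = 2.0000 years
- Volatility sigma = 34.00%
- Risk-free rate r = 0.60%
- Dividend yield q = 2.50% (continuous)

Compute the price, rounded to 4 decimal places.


Answer: Price = 7.5770

Derivation:
d1 = (ln(S/K) + (r - q + 0.5*sigma^2) * T) / (sigma * sqrt(T)) = -0.02701852
d2 = d1 - sigma * sqrt(T) = -0.50785113
exp(-rT) = 0.98807171; exp(-qT) = 0.95122942
P = K * exp(-rT) * N(-d2) - S_0 * exp(-qT) * N(-d1)
N(-d1) = 0.51077752; N(-d2) = 0.69422113
P = 31.2900 * 0.98807171 * 0.69422113 - 28.5800 * 0.95122942 * 0.51077752 = 7.5770


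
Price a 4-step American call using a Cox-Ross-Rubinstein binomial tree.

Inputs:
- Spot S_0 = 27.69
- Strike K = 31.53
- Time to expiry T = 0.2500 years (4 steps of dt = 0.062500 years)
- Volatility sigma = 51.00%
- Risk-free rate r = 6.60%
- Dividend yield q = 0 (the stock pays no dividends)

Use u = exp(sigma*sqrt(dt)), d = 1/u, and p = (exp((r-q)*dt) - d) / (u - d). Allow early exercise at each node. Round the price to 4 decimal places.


Answer: Price = V(0,0) = 1.7581

Derivation:
dt = T/N = 0.062500
u = exp(sigma*sqrt(dt)) = 1.135985; d = 1/u = 0.880293
p = (exp((r-q)*dt) - d) / (u - d) = 0.484334
Discount per step: exp(-r*dt) = 0.995883
Stock lattice S(k, i) with i counting down-moves:
  k=0: S(0,0) = 27.6900
  k=1: S(1,0) = 31.4554; S(1,1) = 24.3753
  k=2: S(2,0) = 35.7329; S(2,1) = 27.6900; S(2,2) = 21.4574
  k=3: S(3,0) = 40.5920; S(3,1) = 31.4554; S(3,2) = 24.3753; S(3,3) = 18.8888
  k=4: S(4,0) = 46.1119; S(4,1) = 35.7329; S(4,2) = 27.6900; S(4,3) = 21.4574; S(4,4) = 16.6277
Terminal payoffs V(N, i) = max(S_T - K, 0):
  V(4,0) = 14.581913; V(4,1) = 4.202882; V(4,2) = 0.000000; V(4,3) = 0.000000; V(4,4) = 0.000000
Backward induction: V(k, i) = exp(-r*dt) * [p * V(k+1, i) + (1-p) * V(k+1, i+1)]; then take max(V_cont, immediate exercise) for American.
  V(3,0) = exp(-r*dt) * [p*14.581913 + (1-p)*4.202882] = 9.191807; exercise = 9.062014; V(3,0) = max -> 9.191807
  V(3,1) = exp(-r*dt) * [p*4.202882 + (1-p)*0.000000] = 2.027220; exercise = 0.000000; V(3,1) = max -> 2.027220
  V(3,2) = exp(-r*dt) * [p*0.000000 + (1-p)*0.000000] = 0.000000; exercise = 0.000000; V(3,2) = max -> 0.000000
  V(3,3) = exp(-r*dt) * [p*0.000000 + (1-p)*0.000000] = 0.000000; exercise = 0.000000; V(3,3) = max -> 0.000000
  V(2,0) = exp(-r*dt) * [p*9.191807 + (1-p)*2.027220] = 5.474645; exercise = 4.202882; V(2,0) = max -> 5.474645
  V(2,1) = exp(-r*dt) * [p*2.027220 + (1-p)*0.000000] = 0.977810; exercise = 0.000000; V(2,1) = max -> 0.977810
  V(2,2) = exp(-r*dt) * [p*0.000000 + (1-p)*0.000000] = 0.000000; exercise = 0.000000; V(2,2) = max -> 0.000000
  V(1,0) = exp(-r*dt) * [p*5.474645 + (1-p)*0.977810] = 3.142790; exercise = 0.000000; V(1,0) = max -> 3.142790
  V(1,1) = exp(-r*dt) * [p*0.977810 + (1-p)*0.000000] = 0.471637; exercise = 0.000000; V(1,1) = max -> 0.471637
  V(0,0) = exp(-r*dt) * [p*3.142790 + (1-p)*0.471637] = 1.758101; exercise = 0.000000; V(0,0) = max -> 1.758101
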